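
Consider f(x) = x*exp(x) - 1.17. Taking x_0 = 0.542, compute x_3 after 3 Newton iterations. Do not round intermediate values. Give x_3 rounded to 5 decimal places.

f'(x) = (x+1)*exp(x)
x_0 = 0.542000: f = -0.238062, f' = 2.651380 → x_1 = 0.542000 - (-0.238062)/(2.651380) = 0.631788
x_1 = 0.631788: f = 0.018375, f' = 3.069346 → x_2 = 0.631788 - (0.018375)/(3.069346) = 0.625801
x_2 = 0.625801: f = 0.000088, f' = 3.039832 → x_3 = 0.625801 - (0.000088)/(3.039832) = 0.625772

0.62577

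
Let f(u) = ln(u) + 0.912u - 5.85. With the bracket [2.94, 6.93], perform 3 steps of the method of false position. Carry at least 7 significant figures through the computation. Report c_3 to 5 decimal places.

f(2.940000) = -2.090310, f(6.930000) = 2.406020
step 1: c = 4.794921, f(c) = 0.090525 > 0 → new bracket [2.940000, 4.794921]
step 2: c = 4.717924, f(c) = 0.004116 > 0 → new bracket [2.940000, 4.717924]
step 3: c = 4.714430, f(c) = 0.000189 > 0 → new bracket [2.940000, 4.714430]

4.71443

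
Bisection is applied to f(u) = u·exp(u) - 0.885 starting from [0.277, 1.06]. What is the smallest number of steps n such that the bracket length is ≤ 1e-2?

Initial width b − a = 1.06 − 0.277 = 0.783000.
After n steps the width is (b−a)/2^n; need (b−a)/2^n ≤ 1e-2.
So n ≥ log₂(0.783000/1e-2) = log₂(78.3000) ≈ 6.2909.
Hence n = 7.

7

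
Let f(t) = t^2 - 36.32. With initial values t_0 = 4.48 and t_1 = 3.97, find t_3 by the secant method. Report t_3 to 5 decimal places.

5.95198

f(t_0) = -16.249600, f(t_1) = -20.559100
t_2 = 3.970000 - (-20.559100)·(3.970000 - 4.480000)/(-20.559100 - (-16.249600)) = 6.403030; f(t_2) = 4.678788
t_3 = 6.403030 - (4.678788)·(6.403030 - 3.970000)/(4.678788 - (-20.559100)) = 5.951976; f(t_3) = -0.893977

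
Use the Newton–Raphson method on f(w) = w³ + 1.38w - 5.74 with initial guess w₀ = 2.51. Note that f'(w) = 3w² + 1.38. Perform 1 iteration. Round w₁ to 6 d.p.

1.842502

w_0 = 2.510000: f = 13.537051, f' = 20.280300 → w_1 = 2.510000 - (13.537051)/(20.280300) = 1.842502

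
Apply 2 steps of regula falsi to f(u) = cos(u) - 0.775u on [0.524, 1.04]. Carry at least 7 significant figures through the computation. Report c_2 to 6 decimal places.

0.850276

f(0.524000) = 0.459725, f(1.040000) = -0.299780
step 1: c = 0.836333, f(c) = 0.022032 > 0 → new bracket [0.836333, 1.040000]
step 2: c = 0.850276, f(c) = 0.000812 > 0 → new bracket [0.850276, 1.040000]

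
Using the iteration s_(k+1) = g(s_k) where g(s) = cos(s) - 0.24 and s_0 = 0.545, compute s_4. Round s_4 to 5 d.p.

0.58631

s_1 = g(0.545000) = 0.615127
s_2 = g(0.615127) = 0.576700
s_3 = g(0.576700) = 0.598267
s_4 = g(0.598267) = 0.586313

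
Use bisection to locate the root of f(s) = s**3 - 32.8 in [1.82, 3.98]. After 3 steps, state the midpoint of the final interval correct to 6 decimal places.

f(1.820000) = -26.771432, f(3.980000) = 30.244792 (opposite signs)
step 1: m = 2.900000, f(m) = -8.411000 < 0 → root in [2.900000, 3.980000]
step 2: m = 3.440000, f(m) = 7.907584 > 0 → root in [2.900000, 3.440000]
step 3: m = 3.170000, f(m) = -0.944987 < 0 → root in [3.170000, 3.440000]
Midpoint of [3.170000, 3.440000] = 3.305000

3.305000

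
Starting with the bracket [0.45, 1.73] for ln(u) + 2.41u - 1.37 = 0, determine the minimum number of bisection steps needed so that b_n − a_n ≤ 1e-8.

Initial width b − a = 1.73 − 0.45 = 1.280000.
After n steps the width is (b−a)/2^n; need (b−a)/2^n ≤ 1e-8.
So n ≥ log₂(1.280000/1e-8) = log₂(128000000.0000) ≈ 26.9316.
Hence n = 27.

27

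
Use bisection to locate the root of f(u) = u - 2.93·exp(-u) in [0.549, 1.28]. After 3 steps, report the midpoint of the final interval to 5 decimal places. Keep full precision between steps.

f(0.549000) = -1.143154, f(1.280000) = 0.465351 (opposite signs)
step 1: m = 0.914500, f(m) = -0.259601 < 0 → root in [0.914500, 1.280000]
step 2: m = 1.097250, f(m) = 0.119252 > 0 → root in [0.914500, 1.097250]
step 3: m = 1.005875, f(m) = -0.065698 < 0 → root in [1.005875, 1.097250]
Midpoint of [1.005875, 1.097250] = 1.051563

1.05156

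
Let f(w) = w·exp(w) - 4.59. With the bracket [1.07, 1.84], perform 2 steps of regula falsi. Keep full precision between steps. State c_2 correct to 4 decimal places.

f(1.070000) = -1.470544, f(1.840000) = 6.995630
step 1: c = 1.203746, f(c) = -0.578422 < 0 → new bracket [1.203746, 1.840000]
step 2: c = 1.252336, f(c) = -0.208694 < 0 → new bracket [1.252336, 1.840000]

1.2523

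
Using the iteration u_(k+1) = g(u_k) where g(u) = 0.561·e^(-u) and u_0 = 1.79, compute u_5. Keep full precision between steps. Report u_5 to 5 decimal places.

0.37580

u_1 = g(1.790000) = 0.093665
u_2 = g(0.093665) = 0.510840
u_3 = g(0.510840) = 0.336595
u_4 = g(0.336595) = 0.400665
u_5 = g(0.400665) = 0.375800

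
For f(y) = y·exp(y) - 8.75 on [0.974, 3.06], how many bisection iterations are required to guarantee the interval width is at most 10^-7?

25

Initial width b − a = 3.06 − 0.974 = 2.086000.
After n steps the width is (b−a)/2^n; need (b−a)/2^n ≤ 10^-7.
So n ≥ log₂(2.086000/10^-7) = log₂(20860000.0000) ≈ 24.3142.
Hence n = 25.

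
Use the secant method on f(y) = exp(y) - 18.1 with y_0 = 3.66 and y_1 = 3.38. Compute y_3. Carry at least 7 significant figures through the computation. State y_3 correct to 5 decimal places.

2.92893

f(y_0) = 20.761343, f(y_1) = 11.270771
y_2 = 3.380000 - (11.270771)·(3.380000 - 3.660000)/(11.270771 - (20.761343)) = 3.047479; f(y_2) = 2.962176
y_3 = 3.047479 - (2.962176)·(3.047479 - 3.380000)/(2.962176 - (11.270771)) = 2.928929; f(y_3) = 0.607576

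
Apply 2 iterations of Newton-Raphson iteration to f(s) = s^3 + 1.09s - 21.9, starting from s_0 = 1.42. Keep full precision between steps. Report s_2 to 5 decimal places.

Newton update: s ← s − f(s)/f'(s).
f'(s) = 3s^2 + 1.09
s_0 = 1.420000: f = -17.488912, f' = 7.139200 → s_1 = 1.420000 - (-17.488912)/(7.139200) = 3.869702
s_1 = 3.869702: f = 40.265187, f' = 46.013779 → s_2 = 3.869702 - (40.265187)/(46.013779) = 2.994634

2.99463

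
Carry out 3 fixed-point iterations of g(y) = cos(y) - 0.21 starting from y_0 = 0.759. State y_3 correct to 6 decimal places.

y_1 = g(0.759000) = 0.515525
y_2 = g(0.515525) = 0.660034
y_3 = g(0.660034) = 0.579971

0.579971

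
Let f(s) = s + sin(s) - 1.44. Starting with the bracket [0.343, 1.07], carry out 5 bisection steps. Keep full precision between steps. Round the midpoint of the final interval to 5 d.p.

f(0.343000) = -0.760686, f(1.070000) = 0.507201 (opposite signs)
step 1: m = 0.706500, f(m) = -0.084324 < 0 → root in [0.706500, 1.070000]
step 2: m = 0.888250, f(m) = 0.224219 > 0 → root in [0.706500, 0.888250]
step 3: m = 0.797375, f(m) = 0.072900 > 0 → root in [0.706500, 0.797375]
step 4: m = 0.751937, f(m) = -0.005007 < 0 → root in [0.751937, 0.797375]
step 5: m = 0.774656, f(m) = 0.034127 > 0 → root in [0.751937, 0.774656]
Midpoint of [0.751937, 0.774656] = 0.763297

0.76330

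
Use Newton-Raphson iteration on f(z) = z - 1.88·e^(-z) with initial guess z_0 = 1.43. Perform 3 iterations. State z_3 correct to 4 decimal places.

f'(z) = 1 + 1.88·e^(-z)
z_0 = 1.430000: f = 0.980099, f' = 1.449901 → z_1 = 1.430000 - (0.980099)/(1.449901) = 0.754023
z_1 = 0.754023: f = -0.130460, f' = 1.884483 → z_2 = 0.754023 - (-0.130460)/(1.884483) = 0.823252
z_2 = 0.823252: f = -0.002071, f' = 1.825323 → z_3 = 0.823252 - (-0.002071)/(1.825323) = 0.824387

0.8244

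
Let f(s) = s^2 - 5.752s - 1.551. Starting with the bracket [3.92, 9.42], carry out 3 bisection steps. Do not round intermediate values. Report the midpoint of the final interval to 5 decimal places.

6.32625

f(3.920000) = -8.732440, f(9.420000) = 33.001560 (opposite signs)
step 1: m = 6.670000, f(m) = 4.572060 > 0 → root in [3.920000, 6.670000]
step 2: m = 5.295000, f(m) = -3.970815 < 0 → root in [5.295000, 6.670000]
step 3: m = 5.982500, f(m) = -0.172034 < 0 → root in [5.982500, 6.670000]
Midpoint of [5.982500, 6.670000] = 6.326250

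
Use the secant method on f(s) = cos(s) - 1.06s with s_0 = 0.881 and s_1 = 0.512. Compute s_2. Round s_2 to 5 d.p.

0.70580

f(s_0) = -0.297480, f(s_1) = 0.329046
s_2 = 0.512000 - (0.329046)·(0.512000 - 0.881000)/(0.329046 - (-0.297480)) = 0.705796; f(s_2) = 0.012952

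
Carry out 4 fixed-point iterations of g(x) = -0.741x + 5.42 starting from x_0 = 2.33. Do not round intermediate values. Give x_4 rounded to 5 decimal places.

x_1 = g(2.330000) = 3.693470
x_2 = g(3.693470) = 2.683139
x_3 = g(2.683139) = 3.431794
x_4 = g(3.431794) = 2.877040

2.87704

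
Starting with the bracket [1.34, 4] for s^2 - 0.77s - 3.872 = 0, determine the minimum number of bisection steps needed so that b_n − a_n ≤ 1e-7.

25

Initial width b − a = 4 − 1.34 = 2.660000.
After n steps the width is (b−a)/2^n; need (b−a)/2^n ≤ 1e-7.
So n ≥ log₂(2.660000/1e-7) = log₂(26600000.0000) ≈ 24.6649.
Hence n = 25.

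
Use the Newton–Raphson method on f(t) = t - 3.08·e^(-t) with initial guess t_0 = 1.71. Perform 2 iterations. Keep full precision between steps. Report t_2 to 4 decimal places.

1.0611

f'(t) = 1 + 3.08·e^(-t)
t_0 = 1.710000: f = 1.152933, f' = 1.557067 → t_1 = 1.710000 - (1.152933)/(1.557067) = 0.969548
t_1 = 0.969548: f = -0.198556, f' = 2.168104 → t_2 = 0.969548 - (-0.198556)/(2.168104) = 1.061128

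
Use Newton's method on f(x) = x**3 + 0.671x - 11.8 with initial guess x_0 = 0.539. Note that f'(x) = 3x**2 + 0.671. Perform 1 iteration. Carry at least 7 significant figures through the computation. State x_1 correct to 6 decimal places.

7.852633

x_0 = 0.539000: f = -11.281740, f' = 1.542563 → x_1 = 0.539000 - (-11.281740)/(1.542563) = 7.852633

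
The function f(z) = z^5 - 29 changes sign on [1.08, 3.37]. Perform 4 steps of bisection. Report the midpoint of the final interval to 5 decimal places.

f(1.080000) = -27.530672, f(3.370000) = 405.659829 (opposite signs)
step 1: m = 2.225000, f(m) = 25.531831 > 0 → root in [1.080000, 2.225000]
step 2: m = 1.652500, f(m) = -16.677258 < 0 → root in [1.652500, 2.225000]
step 3: m = 1.938750, f(m) = -1.608926 < 0 → root in [1.938750, 2.225000]
step 4: m = 2.081875, f(m) = 10.108688 > 0 → root in [1.938750, 2.081875]
Midpoint of [1.938750, 2.081875] = 2.010313

2.01031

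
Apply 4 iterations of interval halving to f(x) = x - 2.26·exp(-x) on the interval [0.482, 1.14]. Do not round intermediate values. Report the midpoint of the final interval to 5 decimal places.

f(0.482000) = -0.913656, f(1.140000) = 0.417209 (opposite signs)
step 1: m = 0.811000, f(m) = -0.193374 < 0 → root in [0.811000, 1.140000]
step 2: m = 0.975500, f(m) = 0.123471 > 0 → root in [0.811000, 0.975500]
step 3: m = 0.893250, f(m) = -0.031821 < 0 → root in [0.893250, 0.975500]
step 4: m = 0.934375, f(m) = 0.046576 > 0 → root in [0.893250, 0.934375]
Midpoint of [0.893250, 0.934375] = 0.913812

0.91381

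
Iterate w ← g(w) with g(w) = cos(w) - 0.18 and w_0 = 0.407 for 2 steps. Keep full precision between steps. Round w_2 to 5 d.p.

w_1 = g(0.407000) = 0.738313
w_2 = g(0.738313) = 0.559605

0.55961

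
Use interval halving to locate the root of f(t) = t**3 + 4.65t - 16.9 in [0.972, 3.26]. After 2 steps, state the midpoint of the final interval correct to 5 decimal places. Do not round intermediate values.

1.83000

f(0.972000) = -11.461870, f(3.260000) = 32.904976 (opposite signs)
step 1: m = 2.116000, f(m) = 2.413697 > 0 → root in [0.972000, 2.116000]
step 2: m = 1.544000, f(m) = -6.039603 < 0 → root in [1.544000, 2.116000]
Midpoint of [1.544000, 2.116000] = 1.830000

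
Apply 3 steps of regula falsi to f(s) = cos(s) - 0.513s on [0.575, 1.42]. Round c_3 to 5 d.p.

f(0.575000) = 0.544217, f(1.420000) = -0.578235
step 1: c = 0.984696, f(c) = 0.047968 > 0 → new bracket [0.984696, 1.420000]
step 2: c = 1.018040, f(c) = 0.002780 > 0 → new bracket [1.018040, 1.420000]
step 3: c = 1.019964, f(c) = 0.000156 > 0 → new bracket [1.019964, 1.420000]

1.01996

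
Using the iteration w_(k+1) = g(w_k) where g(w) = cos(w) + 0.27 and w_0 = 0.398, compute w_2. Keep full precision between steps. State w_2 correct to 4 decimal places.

0.6400

w_1 = g(0.398000) = 1.191838
w_2 = g(1.191838) = 0.639953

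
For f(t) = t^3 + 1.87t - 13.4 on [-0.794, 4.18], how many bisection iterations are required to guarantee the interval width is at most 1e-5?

Initial width b − a = 4.18 − -0.794 = 4.974000.
After n steps the width is (b−a)/2^n; need (b−a)/2^n ≤ 1e-5.
So n ≥ log₂(4.974000/1e-5) = log₂(497400.0000) ≈ 18.9240.
Hence n = 19.

19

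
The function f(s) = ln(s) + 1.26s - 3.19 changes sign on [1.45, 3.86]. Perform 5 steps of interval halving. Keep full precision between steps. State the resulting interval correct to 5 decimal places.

[1.97719, 2.05250]

f(1.450000) = -0.991436, f(3.860000) = 3.024267 (opposite signs)
step 1: m = 2.655000, f(m) = 1.131745 > 0 → root in [1.450000, 2.655000]
step 2: m = 2.052500, f(m) = 0.115209 > 0 → root in [1.450000, 2.052500]
step 3: m = 1.751250, f(m) = -0.423095 < 0 → root in [1.751250, 2.052500]
step 4: m = 1.901875, f(m) = -0.150797 < 0 → root in [1.901875, 2.052500]
step 5: m = 1.977187, f(m) = -0.017068 < 0 → root in [1.977187, 2.052500]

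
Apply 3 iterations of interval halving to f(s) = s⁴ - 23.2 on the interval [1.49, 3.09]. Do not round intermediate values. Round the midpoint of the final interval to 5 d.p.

f(1.490000) = -18.271156, f(3.090000) = 67.966214 (opposite signs)
step 1: m = 2.290000, f(m) = 4.300585 > 0 → root in [1.490000, 2.290000]
step 2: m = 1.890000, f(m) = -10.440102 < 0 → root in [1.890000, 2.290000]
step 3: m = 2.090000, f(m) = -4.119702 < 0 → root in [2.090000, 2.290000]
Midpoint of [2.090000, 2.290000] = 2.190000

2.19000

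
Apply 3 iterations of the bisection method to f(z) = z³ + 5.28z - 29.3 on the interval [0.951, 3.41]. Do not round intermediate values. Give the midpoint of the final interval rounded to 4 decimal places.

f(0.951000) = -23.418635, f(3.410000) = 28.356621 (opposite signs)
step 1: m = 2.180500, f(m) = -7.419598 < 0 → root in [2.180500, 3.410000]
step 2: m = 2.795250, f(m) = 7.299389 > 0 → root in [2.180500, 2.795250]
step 3: m = 2.487875, f(m) = -0.765263 < 0 → root in [2.487875, 2.795250]
Midpoint of [2.487875, 2.795250] = 2.641563

2.6416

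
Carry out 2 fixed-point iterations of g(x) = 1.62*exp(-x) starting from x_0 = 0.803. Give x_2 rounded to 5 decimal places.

x_1 = g(0.803000) = 0.725732
x_2 = g(0.725732) = 0.784031

0.78403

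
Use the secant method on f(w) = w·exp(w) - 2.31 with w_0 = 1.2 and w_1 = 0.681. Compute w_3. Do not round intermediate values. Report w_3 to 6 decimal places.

f(w_0) = 1.674140, f(w_1) = -0.964444
w_2 = 0.681000 - (-0.964444)·(0.681000 - 1.200000)/(-0.964444 - (1.674140)) = 0.870703; f(w_2) = -0.230249
w_3 = 0.870703 - (-0.230249)·(0.870703 - 0.681000)/(-0.230249 - (-0.964444)) = 0.930195; f(w_3) = 0.048047

0.930195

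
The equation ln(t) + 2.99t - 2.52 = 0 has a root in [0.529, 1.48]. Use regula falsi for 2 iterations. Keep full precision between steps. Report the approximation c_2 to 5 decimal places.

f(0.529000) = -1.575057, f(1.480000) = 2.297242
step 1: c = 0.915819, f(c) = 0.130363 > 0 → new bracket [0.529000, 0.915819]
step 2: c = 0.886251, f(c) = 0.009134 > 0 → new bracket [0.529000, 0.886251]

0.88625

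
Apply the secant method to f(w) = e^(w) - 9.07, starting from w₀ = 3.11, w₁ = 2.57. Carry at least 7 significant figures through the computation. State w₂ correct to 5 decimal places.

Secant update: w_(k+1) = w_k − f(w_k)·(w_k − w_(k-1))/(f(w_k) − f(w_(k-1))).
f(w_0) = 13.351044, f(w_1) = 3.995824
w_2 = 2.570000 - (3.995824)·(2.570000 - 3.110000)/(3.995824 - (13.351044)) = 2.339354; f(w_2) = 1.304531

2.33935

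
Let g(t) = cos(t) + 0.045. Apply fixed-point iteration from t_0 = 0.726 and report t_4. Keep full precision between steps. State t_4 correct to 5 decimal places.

t_1 = g(0.726000) = 0.792836
t_2 = g(0.792836) = 0.746828
t_3 = g(0.746828) = 0.778847
t_4 = g(0.778847) = 0.756724

0.75672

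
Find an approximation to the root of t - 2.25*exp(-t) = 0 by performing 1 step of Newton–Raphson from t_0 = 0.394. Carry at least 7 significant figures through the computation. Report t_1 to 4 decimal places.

0.8402

Newton update: t ← t − f(t)/f'(t).
f'(t) = 1 + 2.25*exp(-t)
t_0 = 0.394000: f = -1.123297, f' = 2.517297 → t_1 = 0.394000 - (-1.123297)/(2.517297) = 0.840231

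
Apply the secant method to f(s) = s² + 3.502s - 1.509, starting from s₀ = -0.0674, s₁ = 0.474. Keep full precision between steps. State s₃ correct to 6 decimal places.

0.387727

f(s_0) = -1.740492, f(s_1) = 0.375624
s_2 = 0.474000 - (0.375624)·(0.474000 - -0.067400)/(0.375624 - (-1.740492)) = 0.377898; f(s_2) = -0.042794
s_3 = 0.377898 - (-0.042794)·(0.377898 - 0.474000)/(-0.042794 - (0.375624)) = 0.387727; f(s_3) = -0.000848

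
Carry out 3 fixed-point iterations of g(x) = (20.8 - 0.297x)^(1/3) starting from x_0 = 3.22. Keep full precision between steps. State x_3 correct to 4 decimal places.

2.7141

x_1 = g(3.220000) = 2.707326
x_2 = g(2.707326) = 2.714233
x_3 = g(2.714233) = 2.714140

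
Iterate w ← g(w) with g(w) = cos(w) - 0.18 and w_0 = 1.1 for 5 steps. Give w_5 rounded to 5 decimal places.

0.59547

w_1 = g(1.100000) = 0.273596
w_2 = g(0.273596) = 0.782805
w_3 = g(0.782805) = 0.528938
w_4 = g(0.528938) = 0.683344
w_5 = g(0.683344) = 0.595466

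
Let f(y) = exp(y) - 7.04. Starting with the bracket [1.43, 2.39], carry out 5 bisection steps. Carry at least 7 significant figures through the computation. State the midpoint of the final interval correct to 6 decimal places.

f(1.430000) = -2.861301, f(2.390000) = 3.873494 (opposite signs)
step 1: m = 1.910000, f(m) = -0.286911 < 0 → root in [1.910000, 2.390000]
step 2: m = 2.150000, f(m) = 1.544858 > 0 → root in [1.910000, 2.150000]
step 3: m = 2.030000, f(m) = 0.574086 > 0 → root in [1.910000, 2.030000]
step 4: m = 1.970000, f(m) = 0.130676 > 0 → root in [1.910000, 1.970000]
step 5: m = 1.940000, f(m) = -0.081249 < 0 → root in [1.940000, 1.970000]
Midpoint of [1.940000, 1.970000] = 1.955000

1.955000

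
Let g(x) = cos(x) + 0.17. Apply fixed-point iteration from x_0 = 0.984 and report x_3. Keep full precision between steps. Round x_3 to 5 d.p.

0.77633

x_1 = g(0.984000) = 0.723696
x_2 = g(0.723696) = 0.919363
x_3 = g(0.919363) = 0.776326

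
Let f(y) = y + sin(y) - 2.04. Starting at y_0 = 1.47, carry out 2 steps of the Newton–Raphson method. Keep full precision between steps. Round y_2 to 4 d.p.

1.1332

Newton update: y ← y − f(y)/f'(y).
f'(y) = 1 + cos(y)
y_0 = 1.470000: f = 0.424924, f' = 1.100626 → y_1 = 1.470000 - (0.424924)/(1.100626) = 1.083925
y_1 = 1.083925: f = -0.072274, f' = 1.467863 → y_2 = 1.083925 - (-0.072274)/(1.467863) = 1.133163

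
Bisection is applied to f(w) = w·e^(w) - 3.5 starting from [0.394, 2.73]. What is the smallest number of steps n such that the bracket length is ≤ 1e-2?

Initial width b − a = 2.73 − 0.394 = 2.336000.
After n steps the width is (b−a)/2^n; need (b−a)/2^n ≤ 1e-2.
So n ≥ log₂(2.336000/1e-2) = log₂(233.6000) ≈ 7.8679.
Hence n = 8.

8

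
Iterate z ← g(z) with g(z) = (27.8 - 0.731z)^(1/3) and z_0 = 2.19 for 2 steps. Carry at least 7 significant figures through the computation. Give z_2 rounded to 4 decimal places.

z_1 = g(2.190000) = 2.970039
z_2 = g(2.970039) = 2.948334

2.9483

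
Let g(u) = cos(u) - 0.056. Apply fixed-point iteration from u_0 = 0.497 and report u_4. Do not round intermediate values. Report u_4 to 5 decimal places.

0.67190

u_1 = g(0.497000) = 0.823017
u_2 = g(0.823017) = 0.624012
u_3 = g(0.624012) = 0.755541
u_4 = g(0.755541) = 0.671901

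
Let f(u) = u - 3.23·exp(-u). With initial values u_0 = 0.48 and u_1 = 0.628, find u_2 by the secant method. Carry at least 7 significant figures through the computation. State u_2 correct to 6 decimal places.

1.011412

Secant update: u_(k+1) = u_k − f(u_k)·(u_k − u_(k-1))/(f(u_k) − f(u_(k-1))).
f(u_0) = -1.518670, f(u_1) = -1.095716
u_2 = 0.628000 - (-1.095716)·(0.628000 - 0.480000)/(-1.095716 - (-1.518670)) = 1.011412; f(u_2) = -0.163356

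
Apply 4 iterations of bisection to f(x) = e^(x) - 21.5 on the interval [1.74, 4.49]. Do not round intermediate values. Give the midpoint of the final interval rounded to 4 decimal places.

f(1.740000) = -15.802657, f(4.490000) = 67.621446 (opposite signs)
step 1: m = 3.115000, f(m) = 1.033430 > 0 → root in [1.740000, 3.115000]
step 2: m = 2.427500, f(m) = -10.169480 < 0 → root in [2.427500, 3.115000]
step 3: m = 2.771250, f(m) = -5.521405 < 0 → root in [2.771250, 3.115000]
step 4: m = 2.943125, f(m) = -2.524949 < 0 → root in [2.943125, 3.115000]
Midpoint of [2.943125, 3.115000] = 3.029063

3.0291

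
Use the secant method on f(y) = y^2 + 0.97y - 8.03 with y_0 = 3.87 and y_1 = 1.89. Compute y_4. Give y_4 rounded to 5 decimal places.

2.38972

f(y_0) = 10.700800, f(y_1) = -2.624600
y_2 = 1.890000 - (-2.624600)·(1.890000 - 3.870000)/(-2.624600 - (10.700800)) = 2.279985; f(y_2) = -0.620082
y_3 = 2.279985 - (-0.620082)·(2.279985 - 1.890000)/(-0.620082 - (-2.624600)) = 2.400624; f(y_3) = 0.061601
y_4 = 2.400624 - (0.061601)·(2.400624 - 2.279985)/(0.061601 - (-0.620082)) = 2.389722; f(y_4) = -0.001196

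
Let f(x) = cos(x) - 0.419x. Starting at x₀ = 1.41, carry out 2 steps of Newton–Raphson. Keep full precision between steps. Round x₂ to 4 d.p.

f'(x) = -sin(x) - 0.419
x_0 = 1.410000: f = -0.430686, f' = -1.406100 → x_1 = 1.410000 - (-0.430686)/(-1.406100) = 1.103702
x_1 = 1.103702: f = -0.012157, f' = -1.311880 → x_2 = 1.103702 - (-0.012157)/(-1.311880) = 1.094435

1.0944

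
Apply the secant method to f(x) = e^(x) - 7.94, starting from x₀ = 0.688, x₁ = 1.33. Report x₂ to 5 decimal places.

Secant update: x_(k+1) = x_k − f(x_k)·(x_k − x_(k-1))/(f(x_k) − f(x_(k-1))).
f(x_0) = -5.950268, f(x_1) = -4.158957
x_2 = 1.330000 - (-4.158957)·(1.330000 - 0.688000)/(-4.158957 - (-5.950268)) = 2.820556; f(x_2) = 8.846184

2.82056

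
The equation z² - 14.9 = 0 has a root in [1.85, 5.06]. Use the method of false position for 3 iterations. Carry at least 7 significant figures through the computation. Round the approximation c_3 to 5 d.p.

f(1.850000) = -11.477500, f(5.060000) = 10.703600
step 1: c = 3.510999, f(c) = -2.572889 < 0 → new bracket [3.510999, 5.060000]
step 2: c = 3.811184, f(c) = -0.374876 < 0 → new bracket [3.811184, 5.060000]
step 3: c = 3.853442, f(c) = -0.050986 < 0 → new bracket [3.853442, 5.060000]

3.85344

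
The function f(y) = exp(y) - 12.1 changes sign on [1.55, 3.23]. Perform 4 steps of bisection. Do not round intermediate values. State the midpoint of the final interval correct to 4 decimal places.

2.4425

f(1.550000) = -7.388530, f(3.230000) = 13.179657 (opposite signs)
step 1: m = 2.390000, f(m) = -1.186506 < 0 → root in [2.390000, 3.230000]
step 2: m = 2.810000, f(m) = 4.509918 > 0 → root in [2.390000, 2.810000]
step 3: m = 2.600000, f(m) = 1.363738 > 0 → root in [2.390000, 2.600000]
step 4: m = 2.495000, f(m) = 0.021734 > 0 → root in [2.390000, 2.495000]
Midpoint of [2.390000, 2.495000] = 2.442500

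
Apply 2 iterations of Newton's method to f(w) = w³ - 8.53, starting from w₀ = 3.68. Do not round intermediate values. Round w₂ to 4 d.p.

2.1764

Newton update: w ← w − f(w)/f'(w).
f'(w) = 3w²
w_0 = 3.680000: f = 41.306032, f' = 40.627200 → w_1 = 3.680000 - (41.306032)/(40.627200) = 2.663291
w_1 = 2.663291: f = 10.361044, f' = 21.279360 → w_2 = 2.663291 - (10.361044)/(21.279360) = 2.176385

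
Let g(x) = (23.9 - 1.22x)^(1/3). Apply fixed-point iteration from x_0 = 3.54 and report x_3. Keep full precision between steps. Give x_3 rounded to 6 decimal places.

2.739297

x_1 = g(3.540000) = 2.695337
x_2 = g(2.695337) = 2.741813
x_3 = g(2.741813) = 2.739297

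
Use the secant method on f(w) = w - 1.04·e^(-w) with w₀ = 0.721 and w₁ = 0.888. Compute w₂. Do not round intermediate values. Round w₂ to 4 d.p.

f(w_0) = 0.215284, f(w_1) = 0.460063
w_2 = 0.888000 - (0.460063)·(0.888000 - 0.721000)/(0.460063 - (0.215284)) = 0.574123; f(w_2) = -0.011603

0.5741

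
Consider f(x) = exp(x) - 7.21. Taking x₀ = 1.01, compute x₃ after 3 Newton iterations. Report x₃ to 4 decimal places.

1.9903

f'(x) = exp(x)
x_0 = 1.010000: f = -4.464399, f' = 2.745601 → x_1 = 1.010000 - (-4.464399)/(2.745601) = 2.636019
x_1 = 2.636019: f = 6.747526, f' = 13.957526 → x_2 = 2.636019 - (6.747526)/(13.957526) = 2.152586
x_2 = 2.152586: f = 1.397088, f' = 8.607088 → x_3 = 2.152586 - (1.397088)/(8.607088) = 1.990268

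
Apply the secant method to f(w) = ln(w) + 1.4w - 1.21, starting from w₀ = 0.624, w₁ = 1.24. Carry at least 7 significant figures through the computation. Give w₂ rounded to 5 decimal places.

0.94530

Secant update: w_(k+1) = w_k − f(w_k)·(w_k − w_(k-1))/(f(w_k) − f(w_(k-1))).
f(w_0) = -0.808005, f(w_1) = 0.741111
w_2 = 1.240000 - (0.741111)·(1.240000 - 0.624000)/(0.741111 - (-0.808005)) = 0.945300; f(w_2) = 0.057167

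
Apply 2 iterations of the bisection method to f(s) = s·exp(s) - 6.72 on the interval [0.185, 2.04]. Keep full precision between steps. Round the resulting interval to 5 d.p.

[1.11250, 1.57625]

f(0.185000) = -6.497405, f(2.040000) = 8.968843 (opposite signs)
step 1: m = 1.112500, f(m) = -3.335826 < 0 → root in [1.112500, 2.040000]
step 2: m = 1.576250, f(m) = 0.903980 > 0 → root in [1.112500, 1.576250]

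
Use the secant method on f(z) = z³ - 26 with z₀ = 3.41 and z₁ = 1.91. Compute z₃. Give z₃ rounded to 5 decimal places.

f(z_0) = 13.651821, f(z_1) = -19.032129
z_2 = 1.910000 - (-19.032129)·(1.910000 - 3.410000)/(-19.032129 - (13.651821)) = 2.783462; f(z_2) = -4.434677
z_3 = 2.783462 - (-4.434677)·(2.783462 - 1.910000)/(-4.434677 - (-19.032129)) = 3.048818; f(z_3) = 2.339658

3.04882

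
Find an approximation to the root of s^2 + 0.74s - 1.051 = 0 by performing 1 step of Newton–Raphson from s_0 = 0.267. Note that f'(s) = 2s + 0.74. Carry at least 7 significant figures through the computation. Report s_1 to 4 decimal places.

0.8809

Newton update: s ← s − f(s)/f'(s).
s_0 = 0.267000: f = -0.782131, f' = 1.274000 → s_1 = 0.267000 - (-0.782131)/(1.274000) = 0.880918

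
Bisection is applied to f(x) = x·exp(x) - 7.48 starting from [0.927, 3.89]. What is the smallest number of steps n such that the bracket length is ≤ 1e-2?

9

Initial width b − a = 3.89 − 0.927 = 2.963000.
After n steps the width is (b−a)/2^n; need (b−a)/2^n ≤ 1e-2.
So n ≥ log₂(2.963000/1e-2) = log₂(296.3000) ≈ 8.2109.
Hence n = 9.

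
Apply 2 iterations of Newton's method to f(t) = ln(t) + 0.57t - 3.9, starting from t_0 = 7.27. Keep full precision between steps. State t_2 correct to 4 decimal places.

Newton update: t ← t − f(t)/f'(t).
f'(t) = 1/t + 0.57
t_0 = 7.270000: f = 2.227656, f' = 0.707552 → t_1 = 7.270000 - (2.227656)/(0.707552) = 4.121599
t_1 = 4.121599: f = -0.134448, f' = 0.812624 → t_2 = 4.121599 - (-0.134448)/(0.812624) = 4.287047

4.2870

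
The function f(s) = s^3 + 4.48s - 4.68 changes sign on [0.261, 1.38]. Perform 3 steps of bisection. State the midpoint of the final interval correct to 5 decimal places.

f(0.261000) = -3.492940, f(1.380000) = 4.130472 (opposite signs)
step 1: m = 0.820500, f(m) = -0.451783 < 0 → root in [0.820500, 1.380000]
step 2: m = 1.100250, f(m) = 1.581028 > 0 → root in [0.820500, 1.100250]
step 3: m = 0.960375, f(m) = 0.508253 > 0 → root in [0.820500, 0.960375]
Midpoint of [0.820500, 0.960375] = 0.890437

0.89044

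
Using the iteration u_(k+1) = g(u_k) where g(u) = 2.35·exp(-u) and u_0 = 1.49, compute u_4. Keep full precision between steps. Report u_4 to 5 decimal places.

1.30397

u_1 = g(1.490000) = 0.529626
u_2 = g(0.529626) = 1.383739
u_3 = g(1.383739) = 0.589003
u_4 = g(0.589003) = 1.303969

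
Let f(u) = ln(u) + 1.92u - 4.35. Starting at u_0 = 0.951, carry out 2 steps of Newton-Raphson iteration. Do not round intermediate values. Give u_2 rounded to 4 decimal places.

1.9239

f'(u) = 1/u + 1.92
u_0 = 0.951000: f = -2.574321, f' = 2.971525 → u_1 = 0.951000 - (-2.574321)/(2.971525) = 1.817330
u_1 = 1.817330: f = -0.263358, f' = 2.470258 → u_2 = 1.817330 - (-0.263358)/(2.470258) = 1.923942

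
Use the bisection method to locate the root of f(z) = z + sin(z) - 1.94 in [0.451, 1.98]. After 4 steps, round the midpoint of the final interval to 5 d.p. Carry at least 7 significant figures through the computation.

1.07216

f(0.451000) = -1.053134, f(1.980000) = 0.957438 (opposite signs)
step 1: m = 1.215500, f(m) = 0.213043 > 0 → root in [0.451000, 1.215500]
step 2: m = 0.833250, f(m) = -0.366629 < 0 → root in [0.833250, 1.215500]
step 3: m = 1.024375, f(m) = -0.061235 < 0 → root in [1.024375, 1.215500]
step 4: m = 1.119938, f(m) = 0.080011 > 0 → root in [1.024375, 1.119938]
Midpoint of [1.024375, 1.119938] = 1.072156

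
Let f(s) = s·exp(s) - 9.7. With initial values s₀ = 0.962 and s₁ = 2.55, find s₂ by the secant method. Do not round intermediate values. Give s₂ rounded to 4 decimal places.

1.3404

Secant update: s_(k+1) = s_k − f(s_k)·(s_k − s_(k-1))/(f(s_k) − f(s_(k-1))).
f(s_0) = -7.182518, f(s_1) = 22.958115
s_2 = 2.550000 - (22.958115)·(2.550000 - 0.962000)/(22.958115 - (-7.182518)) = 1.340421; f(s_2) = -4.578721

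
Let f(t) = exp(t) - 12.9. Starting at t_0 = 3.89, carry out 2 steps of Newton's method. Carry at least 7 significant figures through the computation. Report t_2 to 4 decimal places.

f'(t) = exp(t)
t_0 = 3.890000: f = 36.010887, f' = 48.910887 → t_1 = 3.890000 - (36.010887)/(48.910887) = 3.153745
t_1 = 3.153745: f = 10.523621, f' = 23.423621 → t_2 = 3.153745 - (10.523621)/(23.423621) = 2.704471

2.7045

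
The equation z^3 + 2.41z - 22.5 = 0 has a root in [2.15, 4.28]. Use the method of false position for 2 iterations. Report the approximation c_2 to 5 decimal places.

f(2.150000) = -7.380125, f(4.280000) = 66.217552
step 1: c = 2.363589, f(c) = -3.599432 < 0 → new bracket [2.363589, 4.280000]
step 2: c = 2.462390, f(c) = -1.635268 < 0 → new bracket [2.462390, 4.280000]

2.46239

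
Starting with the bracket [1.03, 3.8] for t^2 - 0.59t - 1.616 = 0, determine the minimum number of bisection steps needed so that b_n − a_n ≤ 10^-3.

12

Initial width b − a = 3.8 − 1.03 = 2.770000.
After n steps the width is (b−a)/2^n; need (b−a)/2^n ≤ 10^-3.
So n ≥ log₂(2.770000/10^-3) = log₂(2770.0000) ≈ 11.4357.
Hence n = 12.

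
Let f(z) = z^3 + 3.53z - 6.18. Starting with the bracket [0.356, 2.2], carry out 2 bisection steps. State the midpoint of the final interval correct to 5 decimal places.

1.04750

f(0.356000) = -4.878202, f(2.200000) = 12.234000 (opposite signs)
step 1: m = 1.278000, f(m) = 0.418677 > 0 → root in [0.356000, 1.278000]
step 2: m = 0.817000, f(m) = -2.750651 < 0 → root in [0.817000, 1.278000]
Midpoint of [0.817000, 1.278000] = 1.047500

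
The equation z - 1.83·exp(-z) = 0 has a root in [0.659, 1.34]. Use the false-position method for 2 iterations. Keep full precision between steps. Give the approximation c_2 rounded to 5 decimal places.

0.81286

f(0.659000) = -0.287784, f(1.340000) = 0.860822
step 1: c = 0.829625, f(c) = 0.031356 > 0 → new bracket [0.659000, 0.829625]
step 2: c = 0.812861, f(c) = 0.001097 > 0 → new bracket [0.659000, 0.812861]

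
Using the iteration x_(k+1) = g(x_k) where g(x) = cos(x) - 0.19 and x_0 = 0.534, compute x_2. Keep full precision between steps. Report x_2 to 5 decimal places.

x_1 = g(0.534000) = 0.670778
x_2 = g(0.670778) = 0.593338

0.59334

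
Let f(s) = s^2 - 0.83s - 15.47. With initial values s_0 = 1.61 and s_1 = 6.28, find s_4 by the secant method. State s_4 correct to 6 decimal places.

Secant update: s_(k+1) = s_k − f(s_k)·(s_k − s_(k-1))/(f(s_k) − f(s_(k-1))).
f(s_0) = -14.214200, f(s_1) = 18.756000
s_2 = 6.280000 - (18.756000)·(6.280000 - 1.610000)/(18.756000 - (-14.214200)) = 3.623343; f(s_2) = -5.348762
s_3 = 3.623343 - (-5.348762)·(3.623343 - 6.280000)/(-5.348762 - (18.756000)) = 4.212846; f(s_3) = -1.218593
s_4 = 4.212846 - (-1.218593)·(4.212846 - 3.623343)/(-1.218593 - (-5.348762)) = 4.386777; f(s_4) = 0.132785

4.386777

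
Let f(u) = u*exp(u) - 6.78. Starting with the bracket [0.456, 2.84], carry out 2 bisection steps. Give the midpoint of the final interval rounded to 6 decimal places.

1.350000

f(0.456000) = -6.060546, f(2.840000) = 41.828774 (opposite signs)
step 1: m = 1.648000, f(m) = 1.783958 > 0 → root in [0.456000, 1.648000]
step 2: m = 1.052000, f(m) = -3.767733 < 0 → root in [1.052000, 1.648000]
Midpoint of [1.052000, 1.648000] = 1.350000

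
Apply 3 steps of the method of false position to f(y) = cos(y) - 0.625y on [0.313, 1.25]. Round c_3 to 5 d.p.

f(0.313000) = 0.755789, f(1.250000) = -0.465928
step 1: c = 0.892655, f(c) = 0.069437 > 0 → new bracket [0.892655, 1.250000]
step 2: c = 0.939003, f(c) = 0.003716 > 0 → new bracket [0.939003, 1.250000]
step 3: c = 0.941464, f(c) = 0.000191 > 0 → new bracket [0.941464, 1.250000]

0.94146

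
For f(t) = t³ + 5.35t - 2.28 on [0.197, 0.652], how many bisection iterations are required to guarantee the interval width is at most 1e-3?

Initial width b − a = 0.652 − 0.197 = 0.455000.
After n steps the width is (b−a)/2^n; need (b−a)/2^n ≤ 1e-3.
So n ≥ log₂(0.455000/1e-3) = log₂(455.0000) ≈ 8.8297.
Hence n = 9.

9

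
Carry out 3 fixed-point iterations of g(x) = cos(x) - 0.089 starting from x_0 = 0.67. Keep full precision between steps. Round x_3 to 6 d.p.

x_1 = g(0.670000) = 0.694822
x_2 = g(0.694822) = 0.679168
x_3 = g(0.679168) = 0.689096

0.689096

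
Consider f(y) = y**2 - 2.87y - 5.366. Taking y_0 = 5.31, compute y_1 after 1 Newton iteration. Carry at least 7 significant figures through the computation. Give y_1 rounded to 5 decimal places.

f'(y) = 2y - 2.87
y_0 = 5.310000: f = 7.590400, f' = 7.750000 → y_1 = 5.310000 - (7.590400)/(7.750000) = 4.330594

4.33059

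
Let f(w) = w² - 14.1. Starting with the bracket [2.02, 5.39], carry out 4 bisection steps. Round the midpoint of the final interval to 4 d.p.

f(2.020000) = -10.019600, f(5.390000) = 14.952100 (opposite signs)
step 1: m = 3.705000, f(m) = -0.372975 < 0 → root in [3.705000, 5.390000]
step 2: m = 4.547500, f(m) = 6.579756 > 0 → root in [3.705000, 4.547500]
step 3: m = 4.126250, f(m) = 2.925939 > 0 → root in [3.705000, 4.126250]
step 4: m = 3.915625, f(m) = 1.232119 > 0 → root in [3.705000, 3.915625]
Midpoint of [3.705000, 3.915625] = 3.810313

3.8103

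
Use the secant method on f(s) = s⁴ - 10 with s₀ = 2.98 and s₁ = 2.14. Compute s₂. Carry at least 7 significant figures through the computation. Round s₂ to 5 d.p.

f(s_0) = 68.861504, f(s_1) = 10.972736
s_2 = 2.140000 - (10.972736)·(2.140000 - 2.980000)/(10.972736 - (68.861504)) = 1.980779; f(s_2) = 5.393743

1.98078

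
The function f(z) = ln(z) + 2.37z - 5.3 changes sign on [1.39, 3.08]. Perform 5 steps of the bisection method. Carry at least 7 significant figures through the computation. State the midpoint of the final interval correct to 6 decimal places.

1.944531

f(1.390000) = -1.676396, f(3.080000) = 3.124530 (opposite signs)
step 1: m = 2.235000, f(m) = 0.801191 > 0 → root in [1.390000, 2.235000]
step 2: m = 1.812500, f(m) = -0.409668 < 0 → root in [1.812500, 2.235000]
step 3: m = 2.023750, f(m) = 0.201240 > 0 → root in [1.812500, 2.023750]
step 4: m = 1.918125, f(m) = -0.102696 < 0 → root in [1.918125, 2.023750]
step 5: m = 1.970937, f(m) = 0.049631 > 0 → root in [1.918125, 1.970937]
Midpoint of [1.918125, 1.970937] = 1.944531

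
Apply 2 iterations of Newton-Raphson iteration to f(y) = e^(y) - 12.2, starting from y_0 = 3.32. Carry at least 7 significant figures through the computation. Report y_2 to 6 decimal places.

2.532403

f'(y) = e^(y)
y_0 = 3.320000: f = 15.460351, f' = 27.660351 → y_1 = 3.320000 - (15.460351)/(27.660351) = 2.761065
y_1 = 2.761065: f = 3.616672, f' = 15.816672 → y_2 = 2.761065 - (3.616672)/(15.816672) = 2.532403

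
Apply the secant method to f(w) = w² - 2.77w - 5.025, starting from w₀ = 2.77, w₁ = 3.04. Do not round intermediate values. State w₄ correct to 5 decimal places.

Secant update: w_(k+1) = w_k − f(w_k)·(w_k − w_(k-1))/(f(w_k) − f(w_(k-1))).
f(w_0) = -5.025000, f(w_1) = -4.204200
w_2 = 3.040000 - (-4.204200)·(3.040000 - 2.770000)/(-4.204200 - (-5.025000)) = 4.422961; f(w_2) = 2.285979
w_3 = 4.422961 - (2.285979)·(4.422961 - 3.040000)/(2.285979 - (-4.204200)) = 3.935852; f(w_3) = -0.436377
w_4 = 3.935852 - (-0.436377)·(3.935852 - 4.422961)/(-0.436377 - (2.285979)) = 4.013933; f(w_4) = -0.031937

4.01393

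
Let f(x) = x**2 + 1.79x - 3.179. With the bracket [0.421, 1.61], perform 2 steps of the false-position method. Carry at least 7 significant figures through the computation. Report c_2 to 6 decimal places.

f(0.421000) = -2.248169, f(1.610000) = 2.295000
step 1: c = 1.009372, f(c) = -0.353393 < 0 → new bracket [1.009372, 1.610000]
step 2: c = 1.089518, f(c) = -0.041714 < 0 → new bracket [1.089518, 1.610000]

1.089518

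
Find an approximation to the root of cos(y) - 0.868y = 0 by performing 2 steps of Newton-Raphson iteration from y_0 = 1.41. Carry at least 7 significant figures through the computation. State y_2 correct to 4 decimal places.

f'(y) = -sin(y) - 0.868
y_0 = 1.410000: f = -1.063776, f' = -1.855100 → y_1 = 1.410000 - (-1.063776)/(-1.855100) = 0.836567
y_1 = 0.836567: f = -0.056125, f' = -1.610347 → y_2 = 0.836567 - (-0.056125)/(-1.610347) = 0.801714

0.8017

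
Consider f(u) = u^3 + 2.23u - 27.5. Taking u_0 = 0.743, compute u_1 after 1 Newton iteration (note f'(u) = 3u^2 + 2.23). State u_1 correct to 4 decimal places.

Newton update: u ← u − f(u)/f'(u).
u_0 = 0.743000: f = -25.432938, f' = 3.886147 → u_1 = 0.743000 - (-25.432938)/(3.886147) = 7.287512

7.2875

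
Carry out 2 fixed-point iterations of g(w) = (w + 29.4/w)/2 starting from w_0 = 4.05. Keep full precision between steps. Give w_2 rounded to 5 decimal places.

5.42695

w_1 = g(4.050000) = 5.654630
w_2 = g(5.654630) = 5.426955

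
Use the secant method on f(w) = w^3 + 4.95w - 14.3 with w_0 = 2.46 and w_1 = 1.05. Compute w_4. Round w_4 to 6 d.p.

1.765799

f(w_0) = 12.763936, f(w_1) = -7.944875
w_2 = 1.050000 - (-7.944875)·(1.050000 - 2.460000)/(-7.944875 - (12.763936)) = 1.590942; f(w_2) = -2.398005
w_3 = 1.590942 - (-2.398005)·(1.590942 - 1.050000)/(-2.398005 - (-7.944875)) = 1.824801; f(w_3) = 0.809164
w_4 = 1.824801 - (0.809164)·(1.824801 - 1.590942)/(0.809164 - (-2.398005)) = 1.765799; f(w_4) = -0.053457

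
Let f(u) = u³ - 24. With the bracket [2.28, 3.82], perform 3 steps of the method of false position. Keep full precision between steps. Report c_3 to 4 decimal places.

2.8715

f(2.280000) = -12.147648, f(3.820000) = 31.742968
step 1: c = 2.706227, f(c) = -4.180495 < 0 → new bracket [2.706227, 3.820000]
step 2: c = 2.835840, f(c) = -1.194218 < 0 → new bracket [2.835840, 3.820000]
step 3: c = 2.871523, f(c) = -0.322450 < 0 → new bracket [2.871523, 3.820000]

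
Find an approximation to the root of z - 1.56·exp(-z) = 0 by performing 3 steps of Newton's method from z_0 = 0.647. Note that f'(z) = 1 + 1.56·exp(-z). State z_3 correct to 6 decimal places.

z_0 = 0.647000: f = -0.169838, f' = 1.816838 → z_1 = 0.647000 - (-0.169838)/(1.816838) = 0.740480
z_1 = 0.740480: f = -0.003460, f' = 1.743940 → z_2 = 0.740480 - (-0.003460)/(1.743940) = 0.742464
z_2 = 0.742464: f = -0.000001, f' = 1.742466 → z_3 = 0.742464 - (-0.000001)/(1.742466) = 0.742465

0.742465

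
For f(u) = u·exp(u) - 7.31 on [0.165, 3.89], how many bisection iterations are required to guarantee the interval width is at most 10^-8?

Initial width b − a = 3.89 − 0.165 = 3.725000.
After n steps the width is (b−a)/2^n; need (b−a)/2^n ≤ 10^-8.
So n ≥ log₂(3.725000/10^-8) = log₂(372500000.0000) ≈ 28.4727.
Hence n = 29.

29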